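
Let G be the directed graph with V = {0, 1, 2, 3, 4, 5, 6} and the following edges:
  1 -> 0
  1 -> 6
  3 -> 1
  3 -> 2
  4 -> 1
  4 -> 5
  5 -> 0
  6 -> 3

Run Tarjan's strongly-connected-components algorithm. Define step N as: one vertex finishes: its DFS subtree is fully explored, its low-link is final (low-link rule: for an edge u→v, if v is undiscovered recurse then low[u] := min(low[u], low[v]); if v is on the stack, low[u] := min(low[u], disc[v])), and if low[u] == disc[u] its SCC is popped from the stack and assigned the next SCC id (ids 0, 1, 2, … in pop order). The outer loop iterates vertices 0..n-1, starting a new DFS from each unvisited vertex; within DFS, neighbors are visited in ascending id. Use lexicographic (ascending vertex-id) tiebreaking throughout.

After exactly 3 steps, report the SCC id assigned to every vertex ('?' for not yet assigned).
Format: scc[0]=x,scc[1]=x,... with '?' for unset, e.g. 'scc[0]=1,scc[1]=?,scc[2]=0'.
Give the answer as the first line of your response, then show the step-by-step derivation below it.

scc[0]=0,scc[1]=?,scc[2]=1,scc[3]=?,scc[4]=?,scc[5]=?,scc[6]=?

step 1: low=(low[0]=0,low[1]=?,low[2]=?,low[3]=?,low[4]=?,low[5]=?,low[6]=?); scc=(scc[0]=0,scc[1]=?,scc[2]=?,scc[3]=?,scc[4]=?,scc[5]=?,scc[6]=?)
step 2: low=(low[0]=0,low[1]=1,low[2]=4,low[3]=1,low[4]=?,low[5]=?,low[6]=2); scc=(scc[0]=0,scc[1]=?,scc[2]=1,scc[3]=?,scc[4]=?,scc[5]=?,scc[6]=?)
step 3: low=(low[0]=0,low[1]=1,low[2]=4,low[3]=1,low[4]=?,low[5]=?,low[6]=2); scc=(scc[0]=0,scc[1]=?,scc[2]=1,scc[3]=?,scc[4]=?,scc[5]=?,scc[6]=?)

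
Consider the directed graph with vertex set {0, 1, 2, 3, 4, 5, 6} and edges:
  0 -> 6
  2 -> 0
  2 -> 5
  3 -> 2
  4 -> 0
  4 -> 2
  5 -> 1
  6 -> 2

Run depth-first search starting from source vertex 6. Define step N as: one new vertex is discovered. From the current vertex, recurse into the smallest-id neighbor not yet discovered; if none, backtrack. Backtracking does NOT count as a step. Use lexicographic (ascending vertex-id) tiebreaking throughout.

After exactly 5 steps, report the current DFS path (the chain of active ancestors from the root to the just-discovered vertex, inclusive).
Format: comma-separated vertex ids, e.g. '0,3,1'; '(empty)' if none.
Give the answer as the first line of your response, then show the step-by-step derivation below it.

6,2,5,1

step 1: discover 6; path=6; order=6
step 2: discover 2; path=6>2; order=6,2
step 3: discover 0; path=6>2>0; order=6,2,0
step 4: discover 5; path=6>2>5; order=6,2,0,5
step 5: discover 1; path=6>2>5>1; order=6,2,0,5,1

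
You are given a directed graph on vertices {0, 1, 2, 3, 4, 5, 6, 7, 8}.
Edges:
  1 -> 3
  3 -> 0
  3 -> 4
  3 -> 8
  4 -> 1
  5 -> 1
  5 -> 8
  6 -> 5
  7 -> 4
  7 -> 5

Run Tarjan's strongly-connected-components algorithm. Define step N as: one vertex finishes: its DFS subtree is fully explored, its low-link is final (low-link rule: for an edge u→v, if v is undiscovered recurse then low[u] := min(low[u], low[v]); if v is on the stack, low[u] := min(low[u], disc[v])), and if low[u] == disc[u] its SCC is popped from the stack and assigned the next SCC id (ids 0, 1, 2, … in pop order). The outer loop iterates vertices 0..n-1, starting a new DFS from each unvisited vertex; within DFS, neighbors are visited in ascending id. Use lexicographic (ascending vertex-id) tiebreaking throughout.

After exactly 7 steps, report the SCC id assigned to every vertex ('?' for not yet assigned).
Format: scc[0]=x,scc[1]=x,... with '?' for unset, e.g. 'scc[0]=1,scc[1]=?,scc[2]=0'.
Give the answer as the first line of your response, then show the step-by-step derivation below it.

scc[0]=0,scc[1]=2,scc[2]=3,scc[3]=2,scc[4]=2,scc[5]=4,scc[6]=?,scc[7]=?,scc[8]=1

step 1: low=(low[0]=0,low[1]=?,low[2]=?,low[3]=?,low[4]=?,low[5]=?,low[6]=?,low[7]=?,low[8]=?); scc=(scc[0]=0,scc[1]=?,scc[2]=?,scc[3]=?,scc[4]=?,scc[5]=?,scc[6]=?,scc[7]=?,scc[8]=?)
step 2: low=(low[0]=0,low[1]=1,low[2]=?,low[3]=2,low[4]=1,low[5]=?,low[6]=?,low[7]=?,low[8]=?); scc=(scc[0]=0,scc[1]=?,scc[2]=?,scc[3]=?,scc[4]=?,scc[5]=?,scc[6]=?,scc[7]=?,scc[8]=?)
step 3: low=(low[0]=0,low[1]=1,low[2]=?,low[3]=1,low[4]=1,low[5]=?,low[6]=?,low[7]=?,low[8]=4); scc=(scc[0]=0,scc[1]=?,scc[2]=?,scc[3]=?,scc[4]=?,scc[5]=?,scc[6]=?,scc[7]=?,scc[8]=1)
step 4: low=(low[0]=0,low[1]=1,low[2]=?,low[3]=1,low[4]=1,low[5]=?,low[6]=?,low[7]=?,low[8]=4); scc=(scc[0]=0,scc[1]=?,scc[2]=?,scc[3]=?,scc[4]=?,scc[5]=?,scc[6]=?,scc[7]=?,scc[8]=1)
step 5: low=(low[0]=0,low[1]=1,low[2]=?,low[3]=1,low[4]=1,low[5]=?,low[6]=?,low[7]=?,low[8]=4); scc=(scc[0]=0,scc[1]=2,scc[2]=?,scc[3]=2,scc[4]=2,scc[5]=?,scc[6]=?,scc[7]=?,scc[8]=1)
step 6: low=(low[0]=0,low[1]=1,low[2]=5,low[3]=1,low[4]=1,low[5]=?,low[6]=?,low[7]=?,low[8]=4); scc=(scc[0]=0,scc[1]=2,scc[2]=3,scc[3]=2,scc[4]=2,scc[5]=?,scc[6]=?,scc[7]=?,scc[8]=1)
step 7: low=(low[0]=0,low[1]=1,low[2]=5,low[3]=1,low[4]=1,low[5]=6,low[6]=?,low[7]=?,low[8]=4); scc=(scc[0]=0,scc[1]=2,scc[2]=3,scc[3]=2,scc[4]=2,scc[5]=4,scc[6]=?,scc[7]=?,scc[8]=1)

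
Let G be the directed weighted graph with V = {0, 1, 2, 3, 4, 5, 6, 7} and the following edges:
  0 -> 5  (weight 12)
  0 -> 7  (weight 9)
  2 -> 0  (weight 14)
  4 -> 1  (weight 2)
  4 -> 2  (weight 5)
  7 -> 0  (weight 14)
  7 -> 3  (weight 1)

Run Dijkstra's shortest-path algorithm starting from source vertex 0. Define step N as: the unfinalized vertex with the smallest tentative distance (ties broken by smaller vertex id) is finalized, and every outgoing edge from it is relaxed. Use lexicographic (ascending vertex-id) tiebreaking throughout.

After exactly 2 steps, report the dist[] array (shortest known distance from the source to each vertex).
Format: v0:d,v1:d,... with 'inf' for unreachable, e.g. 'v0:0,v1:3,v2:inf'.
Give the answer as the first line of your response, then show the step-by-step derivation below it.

v0:0,v1:inf,v2:inf,v3:10,v4:inf,v5:12,v6:inf,v7:9

step 1: dist = v0:0,v1:inf,v2:inf,v3:inf,v4:inf,v5:12,v6:inf,v7:9
step 2: dist = v0:0,v1:inf,v2:inf,v3:10,v4:inf,v5:12,v6:inf,v7:9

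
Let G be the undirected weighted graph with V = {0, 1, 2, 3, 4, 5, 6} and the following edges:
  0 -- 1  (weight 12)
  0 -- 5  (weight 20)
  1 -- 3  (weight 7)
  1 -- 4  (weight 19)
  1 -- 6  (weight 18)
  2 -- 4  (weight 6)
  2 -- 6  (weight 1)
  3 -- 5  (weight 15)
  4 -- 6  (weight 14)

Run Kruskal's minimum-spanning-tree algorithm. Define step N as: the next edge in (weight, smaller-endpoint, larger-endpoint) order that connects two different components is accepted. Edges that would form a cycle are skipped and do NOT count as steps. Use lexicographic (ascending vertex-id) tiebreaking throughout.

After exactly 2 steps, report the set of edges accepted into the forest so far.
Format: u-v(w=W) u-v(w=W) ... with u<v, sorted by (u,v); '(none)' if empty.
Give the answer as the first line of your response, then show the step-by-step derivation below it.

2-4(w=6) 2-6(w=1)

step 1: add edge 2-6 (w=1); MST = {2-6(w=1)}
step 2: add edge 2-4 (w=6); MST = {2-4(w=6) 2-6(w=1)}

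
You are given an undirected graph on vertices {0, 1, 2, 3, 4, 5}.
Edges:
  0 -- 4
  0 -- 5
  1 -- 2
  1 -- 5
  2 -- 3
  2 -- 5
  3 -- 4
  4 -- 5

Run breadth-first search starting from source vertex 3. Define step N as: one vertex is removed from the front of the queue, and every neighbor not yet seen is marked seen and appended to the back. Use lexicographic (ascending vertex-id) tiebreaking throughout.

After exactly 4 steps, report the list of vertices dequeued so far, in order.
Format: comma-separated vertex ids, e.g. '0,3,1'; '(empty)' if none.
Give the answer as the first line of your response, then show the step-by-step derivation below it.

3,2,4,1

step 1: dequeue 3; queue=[2,4]; order=3
step 2: dequeue 2; queue=[4,1,5]; order=3,2
step 3: dequeue 4; queue=[1,5,0]; order=3,2,4
step 4: dequeue 1; queue=[5,0]; order=3,2,4,1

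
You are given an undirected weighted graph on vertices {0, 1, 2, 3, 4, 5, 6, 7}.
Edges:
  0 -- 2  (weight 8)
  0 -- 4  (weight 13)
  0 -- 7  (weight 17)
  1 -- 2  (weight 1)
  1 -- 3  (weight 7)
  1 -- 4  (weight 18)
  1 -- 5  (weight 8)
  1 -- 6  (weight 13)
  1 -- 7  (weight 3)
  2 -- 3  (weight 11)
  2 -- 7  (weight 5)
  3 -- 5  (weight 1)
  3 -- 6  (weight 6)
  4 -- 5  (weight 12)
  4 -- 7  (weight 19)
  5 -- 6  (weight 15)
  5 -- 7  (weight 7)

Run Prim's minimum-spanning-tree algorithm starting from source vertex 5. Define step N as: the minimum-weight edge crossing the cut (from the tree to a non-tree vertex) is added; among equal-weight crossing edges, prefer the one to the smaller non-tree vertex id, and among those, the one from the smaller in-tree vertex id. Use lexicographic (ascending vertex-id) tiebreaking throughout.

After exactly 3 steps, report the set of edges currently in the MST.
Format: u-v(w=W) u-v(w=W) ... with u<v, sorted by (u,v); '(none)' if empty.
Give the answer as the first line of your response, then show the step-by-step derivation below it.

1-3(w=7) 3-5(w=1) 3-6(w=6)

step 1: add edge 3-5 (w=1); MST = {3-5(w=1)}
step 2: add edge 3-6 (w=6); MST = {3-5(w=1) 3-6(w=6)}
step 3: add edge 1-3 (w=7); MST = {1-3(w=7) 3-5(w=1) 3-6(w=6)}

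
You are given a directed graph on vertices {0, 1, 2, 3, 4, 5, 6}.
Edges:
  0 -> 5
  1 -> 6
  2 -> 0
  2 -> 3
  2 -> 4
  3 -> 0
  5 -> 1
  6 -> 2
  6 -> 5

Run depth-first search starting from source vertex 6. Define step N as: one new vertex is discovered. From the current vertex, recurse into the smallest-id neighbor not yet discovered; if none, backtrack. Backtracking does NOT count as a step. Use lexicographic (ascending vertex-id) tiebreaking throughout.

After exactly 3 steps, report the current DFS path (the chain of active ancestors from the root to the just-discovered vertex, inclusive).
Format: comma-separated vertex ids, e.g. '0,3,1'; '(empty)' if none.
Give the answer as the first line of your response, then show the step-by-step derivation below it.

6,2,0

step 1: discover 6; path=6; order=6
step 2: discover 2; path=6>2; order=6,2
step 3: discover 0; path=6>2>0; order=6,2,0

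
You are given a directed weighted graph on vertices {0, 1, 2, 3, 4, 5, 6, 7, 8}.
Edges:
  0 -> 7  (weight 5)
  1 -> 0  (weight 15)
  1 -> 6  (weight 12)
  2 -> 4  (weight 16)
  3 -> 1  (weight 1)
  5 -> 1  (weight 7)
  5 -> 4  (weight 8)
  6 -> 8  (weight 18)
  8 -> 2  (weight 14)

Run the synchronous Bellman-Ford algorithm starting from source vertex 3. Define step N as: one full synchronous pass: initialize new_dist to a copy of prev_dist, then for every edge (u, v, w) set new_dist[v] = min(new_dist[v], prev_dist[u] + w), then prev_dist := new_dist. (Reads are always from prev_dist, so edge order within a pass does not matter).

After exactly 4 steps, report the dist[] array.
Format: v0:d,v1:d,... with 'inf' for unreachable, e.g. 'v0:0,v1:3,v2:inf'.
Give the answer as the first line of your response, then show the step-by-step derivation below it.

v0:16,v1:1,v2:45,v3:0,v4:inf,v5:inf,v6:13,v7:21,v8:31

step 1: dist = v0:inf,v1:1,v2:inf,v3:0,v4:inf,v5:inf,v6:inf,v7:inf,v8:inf
step 2: dist = v0:16,v1:1,v2:inf,v3:0,v4:inf,v5:inf,v6:13,v7:inf,v8:inf
step 3: dist = v0:16,v1:1,v2:inf,v3:0,v4:inf,v5:inf,v6:13,v7:21,v8:31
step 4: dist = v0:16,v1:1,v2:45,v3:0,v4:inf,v5:inf,v6:13,v7:21,v8:31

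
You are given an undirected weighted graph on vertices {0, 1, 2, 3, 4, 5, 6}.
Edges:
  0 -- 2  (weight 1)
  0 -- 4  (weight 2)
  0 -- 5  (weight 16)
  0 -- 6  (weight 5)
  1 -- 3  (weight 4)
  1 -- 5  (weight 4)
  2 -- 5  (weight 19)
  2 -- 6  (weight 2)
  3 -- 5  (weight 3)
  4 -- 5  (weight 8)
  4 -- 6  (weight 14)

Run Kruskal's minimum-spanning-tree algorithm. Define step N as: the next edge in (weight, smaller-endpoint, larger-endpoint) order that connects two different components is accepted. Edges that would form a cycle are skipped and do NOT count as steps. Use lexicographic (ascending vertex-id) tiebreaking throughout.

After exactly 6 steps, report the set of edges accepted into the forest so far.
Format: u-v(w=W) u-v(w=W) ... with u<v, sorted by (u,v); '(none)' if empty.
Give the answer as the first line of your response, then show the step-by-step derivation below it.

0-2(w=1) 0-4(w=2) 1-3(w=4) 2-6(w=2) 3-5(w=3) 4-5(w=8)

step 1: add edge 0-2 (w=1); MST = {0-2(w=1)}
step 2: add edge 0-4 (w=2); MST = {0-2(w=1) 0-4(w=2)}
step 3: add edge 2-6 (w=2); MST = {0-2(w=1) 0-4(w=2) 2-6(w=2)}
step 4: add edge 3-5 (w=3); MST = {0-2(w=1) 0-4(w=2) 2-6(w=2) 3-5(w=3)}
step 5: add edge 1-3 (w=4); MST = {0-2(w=1) 0-4(w=2) 1-3(w=4) 2-6(w=2) 3-5(w=3)}
step 6: add edge 4-5 (w=8); MST = {0-2(w=1) 0-4(w=2) 1-3(w=4) 2-6(w=2) 3-5(w=3) 4-5(w=8)}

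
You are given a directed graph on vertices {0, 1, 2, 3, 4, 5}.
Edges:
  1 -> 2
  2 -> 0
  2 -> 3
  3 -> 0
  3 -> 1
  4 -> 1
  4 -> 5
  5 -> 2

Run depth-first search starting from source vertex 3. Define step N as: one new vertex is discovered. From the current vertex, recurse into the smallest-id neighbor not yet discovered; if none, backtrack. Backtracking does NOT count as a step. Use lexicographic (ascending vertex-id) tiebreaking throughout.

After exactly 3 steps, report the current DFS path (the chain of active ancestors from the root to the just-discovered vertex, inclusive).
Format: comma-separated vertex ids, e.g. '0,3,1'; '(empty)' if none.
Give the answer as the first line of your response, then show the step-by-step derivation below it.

3,1

step 1: discover 3; path=3; order=3
step 2: discover 0; path=3>0; order=3,0
step 3: discover 1; path=3>1; order=3,0,1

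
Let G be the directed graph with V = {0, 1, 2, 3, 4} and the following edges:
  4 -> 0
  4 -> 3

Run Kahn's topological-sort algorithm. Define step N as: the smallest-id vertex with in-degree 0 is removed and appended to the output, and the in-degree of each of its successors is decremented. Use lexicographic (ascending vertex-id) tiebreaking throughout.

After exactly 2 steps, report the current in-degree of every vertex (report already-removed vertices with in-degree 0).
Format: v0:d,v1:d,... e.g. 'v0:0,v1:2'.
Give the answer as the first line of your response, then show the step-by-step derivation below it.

v0:1,v1:0,v2:0,v3:1,v4:0

step 1: output 1; order=[1]; indeg=(1,0,0,1,0)
step 2: output 2; order=[1,2]; indeg=(1,0,0,1,0)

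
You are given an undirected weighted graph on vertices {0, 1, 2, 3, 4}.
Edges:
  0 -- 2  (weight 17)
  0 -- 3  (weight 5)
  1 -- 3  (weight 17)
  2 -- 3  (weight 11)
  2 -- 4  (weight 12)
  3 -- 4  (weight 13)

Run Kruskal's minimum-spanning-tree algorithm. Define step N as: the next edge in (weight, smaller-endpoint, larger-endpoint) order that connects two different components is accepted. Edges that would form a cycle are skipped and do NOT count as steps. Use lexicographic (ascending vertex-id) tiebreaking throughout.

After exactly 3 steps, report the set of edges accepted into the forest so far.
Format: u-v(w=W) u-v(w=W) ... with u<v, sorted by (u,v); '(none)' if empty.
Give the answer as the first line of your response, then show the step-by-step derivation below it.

0-3(w=5) 2-3(w=11) 2-4(w=12)

step 1: add edge 0-3 (w=5); MST = {0-3(w=5)}
step 2: add edge 2-3 (w=11); MST = {0-3(w=5) 2-3(w=11)}
step 3: add edge 2-4 (w=12); MST = {0-3(w=5) 2-3(w=11) 2-4(w=12)}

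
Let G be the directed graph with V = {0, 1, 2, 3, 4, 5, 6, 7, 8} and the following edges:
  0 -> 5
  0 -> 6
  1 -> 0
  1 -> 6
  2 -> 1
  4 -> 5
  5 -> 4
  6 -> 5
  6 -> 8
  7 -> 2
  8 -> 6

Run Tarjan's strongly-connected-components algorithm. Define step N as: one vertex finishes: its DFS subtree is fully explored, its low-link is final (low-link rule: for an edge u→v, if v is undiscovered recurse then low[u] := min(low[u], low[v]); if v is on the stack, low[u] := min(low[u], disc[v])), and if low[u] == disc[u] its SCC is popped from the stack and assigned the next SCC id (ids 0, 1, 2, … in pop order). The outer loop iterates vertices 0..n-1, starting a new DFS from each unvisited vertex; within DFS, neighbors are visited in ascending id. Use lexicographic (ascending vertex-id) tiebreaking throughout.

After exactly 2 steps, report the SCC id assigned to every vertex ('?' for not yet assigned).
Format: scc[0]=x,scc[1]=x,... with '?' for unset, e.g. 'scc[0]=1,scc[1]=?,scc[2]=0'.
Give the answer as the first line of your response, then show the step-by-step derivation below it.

scc[0]=?,scc[1]=?,scc[2]=?,scc[3]=?,scc[4]=0,scc[5]=0,scc[6]=?,scc[7]=?,scc[8]=?

step 1: low=(low[0]=0,low[1]=?,low[2]=?,low[3]=?,low[4]=1,low[5]=1,low[6]=?,low[7]=?,low[8]=?); scc=(scc[0]=?,scc[1]=?,scc[2]=?,scc[3]=?,scc[4]=?,scc[5]=?,scc[6]=?,scc[7]=?,scc[8]=?)
step 2: low=(low[0]=0,low[1]=?,low[2]=?,low[3]=?,low[4]=1,low[5]=1,low[6]=?,low[7]=?,low[8]=?); scc=(scc[0]=?,scc[1]=?,scc[2]=?,scc[3]=?,scc[4]=0,scc[5]=0,scc[6]=?,scc[7]=?,scc[8]=?)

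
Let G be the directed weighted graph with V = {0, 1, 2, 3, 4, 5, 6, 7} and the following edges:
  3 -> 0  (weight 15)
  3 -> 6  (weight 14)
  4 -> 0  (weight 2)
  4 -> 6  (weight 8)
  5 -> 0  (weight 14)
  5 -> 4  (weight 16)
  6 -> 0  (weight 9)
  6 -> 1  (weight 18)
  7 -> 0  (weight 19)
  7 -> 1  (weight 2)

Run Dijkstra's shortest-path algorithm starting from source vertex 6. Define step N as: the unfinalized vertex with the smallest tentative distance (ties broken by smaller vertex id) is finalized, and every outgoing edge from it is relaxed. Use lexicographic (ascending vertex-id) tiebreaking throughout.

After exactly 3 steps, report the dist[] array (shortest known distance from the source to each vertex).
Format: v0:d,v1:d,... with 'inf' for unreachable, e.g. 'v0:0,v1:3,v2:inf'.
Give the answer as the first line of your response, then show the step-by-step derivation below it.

v0:9,v1:18,v2:inf,v3:inf,v4:inf,v5:inf,v6:0,v7:inf

step 1: dist = v0:9,v1:18,v2:inf,v3:inf,v4:inf,v5:inf,v6:0,v7:inf
step 2: dist = v0:9,v1:18,v2:inf,v3:inf,v4:inf,v5:inf,v6:0,v7:inf
step 3: dist = v0:9,v1:18,v2:inf,v3:inf,v4:inf,v5:inf,v6:0,v7:inf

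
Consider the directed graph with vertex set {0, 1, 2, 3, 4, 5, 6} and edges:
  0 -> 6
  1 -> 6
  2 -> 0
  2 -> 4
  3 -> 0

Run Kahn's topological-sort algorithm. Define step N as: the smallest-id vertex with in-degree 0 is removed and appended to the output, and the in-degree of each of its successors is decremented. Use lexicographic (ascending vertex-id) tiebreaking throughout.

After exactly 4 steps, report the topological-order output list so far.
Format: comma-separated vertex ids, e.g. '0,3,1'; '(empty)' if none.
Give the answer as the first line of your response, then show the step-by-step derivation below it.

1,2,3,0

step 1: output 1; order=[1]; indeg=(2,0,0,0,1,0,1)
step 2: output 2; order=[1,2]; indeg=(1,0,0,0,0,0,1)
step 3: output 3; order=[1,2,3]; indeg=(0,0,0,0,0,0,1)
step 4: output 0; order=[1,2,3,0]; indeg=(0,0,0,0,0,0,0)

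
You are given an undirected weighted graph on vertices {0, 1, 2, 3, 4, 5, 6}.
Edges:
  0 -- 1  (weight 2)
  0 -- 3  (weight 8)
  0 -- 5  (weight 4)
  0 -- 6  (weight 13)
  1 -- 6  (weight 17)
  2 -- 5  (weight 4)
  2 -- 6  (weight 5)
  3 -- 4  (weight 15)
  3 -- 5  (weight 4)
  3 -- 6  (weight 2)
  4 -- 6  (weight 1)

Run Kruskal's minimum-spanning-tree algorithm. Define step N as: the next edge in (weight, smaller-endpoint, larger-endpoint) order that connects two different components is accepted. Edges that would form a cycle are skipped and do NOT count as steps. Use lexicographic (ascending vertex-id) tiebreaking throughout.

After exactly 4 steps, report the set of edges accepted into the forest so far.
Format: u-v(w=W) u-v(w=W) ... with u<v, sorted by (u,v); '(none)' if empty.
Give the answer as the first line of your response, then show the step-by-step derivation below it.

0-1(w=2) 0-5(w=4) 3-6(w=2) 4-6(w=1)

step 1: add edge 4-6 (w=1); MST = {4-6(w=1)}
step 2: add edge 0-1 (w=2); MST = {0-1(w=2) 4-6(w=1)}
step 3: add edge 3-6 (w=2); MST = {0-1(w=2) 3-6(w=2) 4-6(w=1)}
step 4: add edge 0-5 (w=4); MST = {0-1(w=2) 0-5(w=4) 3-6(w=2) 4-6(w=1)}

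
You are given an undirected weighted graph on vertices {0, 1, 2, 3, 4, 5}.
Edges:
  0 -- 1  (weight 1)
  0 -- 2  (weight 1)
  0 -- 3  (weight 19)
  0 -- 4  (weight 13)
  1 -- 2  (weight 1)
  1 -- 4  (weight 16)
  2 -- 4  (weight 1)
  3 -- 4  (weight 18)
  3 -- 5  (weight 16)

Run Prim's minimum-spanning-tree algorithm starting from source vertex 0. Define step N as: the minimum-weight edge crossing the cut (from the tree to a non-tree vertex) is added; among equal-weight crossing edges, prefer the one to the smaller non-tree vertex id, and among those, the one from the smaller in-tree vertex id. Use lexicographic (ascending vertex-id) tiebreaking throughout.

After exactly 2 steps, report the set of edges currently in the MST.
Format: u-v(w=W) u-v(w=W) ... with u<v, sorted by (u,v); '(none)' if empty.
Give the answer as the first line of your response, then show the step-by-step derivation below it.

0-1(w=1) 0-2(w=1)

step 1: add edge 0-1 (w=1); MST = {0-1(w=1)}
step 2: add edge 0-2 (w=1); MST = {0-1(w=1) 0-2(w=1)}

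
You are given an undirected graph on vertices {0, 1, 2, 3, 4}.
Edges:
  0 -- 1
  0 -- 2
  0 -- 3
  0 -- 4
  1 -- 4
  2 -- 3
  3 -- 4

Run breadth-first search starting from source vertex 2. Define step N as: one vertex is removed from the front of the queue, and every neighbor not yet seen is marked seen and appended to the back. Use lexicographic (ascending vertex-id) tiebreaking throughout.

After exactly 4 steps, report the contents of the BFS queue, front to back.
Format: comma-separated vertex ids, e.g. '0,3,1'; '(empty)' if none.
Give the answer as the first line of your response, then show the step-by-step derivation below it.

4

step 1: dequeue 2; queue=[0,3]; order=2
step 2: dequeue 0; queue=[3,1,4]; order=2,0
step 3: dequeue 3; queue=[1,4]; order=2,0,3
step 4: dequeue 1; queue=[4]; order=2,0,3,1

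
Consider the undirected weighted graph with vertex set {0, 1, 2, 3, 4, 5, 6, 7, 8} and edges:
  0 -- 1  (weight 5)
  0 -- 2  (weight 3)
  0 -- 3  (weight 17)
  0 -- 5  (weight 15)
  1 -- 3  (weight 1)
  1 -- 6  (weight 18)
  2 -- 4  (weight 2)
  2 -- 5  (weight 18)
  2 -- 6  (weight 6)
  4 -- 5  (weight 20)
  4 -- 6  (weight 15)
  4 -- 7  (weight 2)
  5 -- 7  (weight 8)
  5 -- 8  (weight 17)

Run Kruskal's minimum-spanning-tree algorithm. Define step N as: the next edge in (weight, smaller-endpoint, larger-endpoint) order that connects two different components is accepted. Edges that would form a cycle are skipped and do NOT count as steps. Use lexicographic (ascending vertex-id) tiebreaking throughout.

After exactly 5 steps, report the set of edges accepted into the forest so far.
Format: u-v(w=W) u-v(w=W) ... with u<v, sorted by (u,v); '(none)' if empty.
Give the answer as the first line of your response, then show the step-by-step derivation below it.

0-1(w=5) 0-2(w=3) 1-3(w=1) 2-4(w=2) 4-7(w=2)

step 1: add edge 1-3 (w=1); MST = {1-3(w=1)}
step 2: add edge 2-4 (w=2); MST = {1-3(w=1) 2-4(w=2)}
step 3: add edge 4-7 (w=2); MST = {1-3(w=1) 2-4(w=2) 4-7(w=2)}
step 4: add edge 0-2 (w=3); MST = {0-2(w=3) 1-3(w=1) 2-4(w=2) 4-7(w=2)}
step 5: add edge 0-1 (w=5); MST = {0-1(w=5) 0-2(w=3) 1-3(w=1) 2-4(w=2) 4-7(w=2)}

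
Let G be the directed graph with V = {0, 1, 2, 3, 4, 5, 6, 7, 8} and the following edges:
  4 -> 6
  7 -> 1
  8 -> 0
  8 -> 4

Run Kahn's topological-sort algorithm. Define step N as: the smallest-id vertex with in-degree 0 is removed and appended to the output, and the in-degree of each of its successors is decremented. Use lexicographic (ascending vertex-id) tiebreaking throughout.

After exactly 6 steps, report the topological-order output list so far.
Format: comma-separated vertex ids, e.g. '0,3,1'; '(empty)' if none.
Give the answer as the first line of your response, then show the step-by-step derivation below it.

2,3,5,7,1,8

step 1: output 2; order=[2]; indeg=(1,1,0,0,1,0,1,0,0)
step 2: output 3; order=[2,3]; indeg=(1,1,0,0,1,0,1,0,0)
step 3: output 5; order=[2,3,5]; indeg=(1,1,0,0,1,0,1,0,0)
step 4: output 7; order=[2,3,5,7]; indeg=(1,0,0,0,1,0,1,0,0)
step 5: output 1; order=[2,3,5,7,1]; indeg=(1,0,0,0,1,0,1,0,0)
step 6: output 8; order=[2,3,5,7,1,8]; indeg=(0,0,0,0,0,0,1,0,0)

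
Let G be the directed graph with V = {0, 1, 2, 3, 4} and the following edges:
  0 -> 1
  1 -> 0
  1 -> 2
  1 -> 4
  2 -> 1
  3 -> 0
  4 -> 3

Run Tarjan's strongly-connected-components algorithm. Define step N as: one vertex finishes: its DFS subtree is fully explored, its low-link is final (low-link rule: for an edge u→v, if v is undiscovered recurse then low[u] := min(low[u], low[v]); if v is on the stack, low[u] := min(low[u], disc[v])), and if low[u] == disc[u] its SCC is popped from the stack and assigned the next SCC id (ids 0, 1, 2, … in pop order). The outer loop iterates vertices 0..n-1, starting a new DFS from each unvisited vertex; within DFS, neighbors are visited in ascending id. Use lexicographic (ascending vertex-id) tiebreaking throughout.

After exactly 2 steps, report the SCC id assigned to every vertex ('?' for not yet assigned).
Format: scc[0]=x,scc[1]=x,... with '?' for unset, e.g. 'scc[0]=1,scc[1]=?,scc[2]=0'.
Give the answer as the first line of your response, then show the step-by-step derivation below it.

scc[0]=?,scc[1]=?,scc[2]=?,scc[3]=?,scc[4]=?

step 1: low=(low[0]=0,low[1]=0,low[2]=1,low[3]=?,low[4]=?); scc=(scc[0]=?,scc[1]=?,scc[2]=?,scc[3]=?,scc[4]=?)
step 2: low=(low[0]=0,low[1]=0,low[2]=1,low[3]=0,low[4]=3); scc=(scc[0]=?,scc[1]=?,scc[2]=?,scc[3]=?,scc[4]=?)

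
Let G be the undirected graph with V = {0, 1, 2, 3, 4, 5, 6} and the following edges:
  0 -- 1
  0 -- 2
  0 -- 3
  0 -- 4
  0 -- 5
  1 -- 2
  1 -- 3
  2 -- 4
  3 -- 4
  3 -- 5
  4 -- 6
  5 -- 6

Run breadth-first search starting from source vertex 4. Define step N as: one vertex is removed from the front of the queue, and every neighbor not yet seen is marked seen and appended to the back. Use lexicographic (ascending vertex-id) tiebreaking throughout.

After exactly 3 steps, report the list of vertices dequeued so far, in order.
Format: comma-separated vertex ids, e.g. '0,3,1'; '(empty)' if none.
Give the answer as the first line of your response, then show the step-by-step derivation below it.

4,0,2

step 1: dequeue 4; queue=[0,2,3,6]; order=4
step 2: dequeue 0; queue=[2,3,6,1,5]; order=4,0
step 3: dequeue 2; queue=[3,6,1,5]; order=4,0,2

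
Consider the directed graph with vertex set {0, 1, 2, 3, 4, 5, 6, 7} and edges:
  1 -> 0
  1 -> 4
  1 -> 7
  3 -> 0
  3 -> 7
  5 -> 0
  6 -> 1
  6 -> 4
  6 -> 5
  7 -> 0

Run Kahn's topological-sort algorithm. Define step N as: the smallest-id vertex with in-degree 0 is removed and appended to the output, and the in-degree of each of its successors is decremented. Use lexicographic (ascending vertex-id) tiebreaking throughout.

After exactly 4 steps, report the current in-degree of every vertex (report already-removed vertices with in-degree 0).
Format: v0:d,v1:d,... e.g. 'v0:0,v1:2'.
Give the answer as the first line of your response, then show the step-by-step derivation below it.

v0:2,v1:0,v2:0,v3:0,v4:0,v5:0,v6:0,v7:0

step 1: output 2; order=[2]; indeg=(4,1,0,0,2,1,0,2)
step 2: output 3; order=[2,3]; indeg=(3,1,0,0,2,1,0,1)
step 3: output 6; order=[2,3,6]; indeg=(3,0,0,0,1,0,0,1)
step 4: output 1; order=[2,3,6,1]; indeg=(2,0,0,0,0,0,0,0)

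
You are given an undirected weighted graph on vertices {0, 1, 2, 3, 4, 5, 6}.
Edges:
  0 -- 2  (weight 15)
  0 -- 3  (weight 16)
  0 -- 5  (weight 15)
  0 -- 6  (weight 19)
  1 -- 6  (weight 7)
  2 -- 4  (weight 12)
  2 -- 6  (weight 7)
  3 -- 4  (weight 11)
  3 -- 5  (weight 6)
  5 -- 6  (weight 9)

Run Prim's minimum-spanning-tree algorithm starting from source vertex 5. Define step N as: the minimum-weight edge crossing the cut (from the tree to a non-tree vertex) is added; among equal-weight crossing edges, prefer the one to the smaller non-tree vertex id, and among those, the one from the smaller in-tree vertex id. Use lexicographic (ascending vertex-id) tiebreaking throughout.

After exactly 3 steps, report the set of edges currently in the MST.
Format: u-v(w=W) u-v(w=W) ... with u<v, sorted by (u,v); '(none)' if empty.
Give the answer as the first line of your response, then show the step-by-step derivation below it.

1-6(w=7) 3-5(w=6) 5-6(w=9)

step 1: add edge 3-5 (w=6); MST = {3-5(w=6)}
step 2: add edge 5-6 (w=9); MST = {3-5(w=6) 5-6(w=9)}
step 3: add edge 1-6 (w=7); MST = {1-6(w=7) 3-5(w=6) 5-6(w=9)}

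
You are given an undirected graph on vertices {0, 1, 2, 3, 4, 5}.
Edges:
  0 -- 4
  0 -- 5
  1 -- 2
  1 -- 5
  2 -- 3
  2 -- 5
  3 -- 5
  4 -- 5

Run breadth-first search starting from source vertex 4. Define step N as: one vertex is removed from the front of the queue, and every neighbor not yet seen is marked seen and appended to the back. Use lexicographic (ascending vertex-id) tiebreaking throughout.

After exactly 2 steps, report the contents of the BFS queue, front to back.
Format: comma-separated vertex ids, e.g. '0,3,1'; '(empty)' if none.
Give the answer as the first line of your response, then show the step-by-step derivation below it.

5

step 1: dequeue 4; queue=[0,5]; order=4
step 2: dequeue 0; queue=[5]; order=4,0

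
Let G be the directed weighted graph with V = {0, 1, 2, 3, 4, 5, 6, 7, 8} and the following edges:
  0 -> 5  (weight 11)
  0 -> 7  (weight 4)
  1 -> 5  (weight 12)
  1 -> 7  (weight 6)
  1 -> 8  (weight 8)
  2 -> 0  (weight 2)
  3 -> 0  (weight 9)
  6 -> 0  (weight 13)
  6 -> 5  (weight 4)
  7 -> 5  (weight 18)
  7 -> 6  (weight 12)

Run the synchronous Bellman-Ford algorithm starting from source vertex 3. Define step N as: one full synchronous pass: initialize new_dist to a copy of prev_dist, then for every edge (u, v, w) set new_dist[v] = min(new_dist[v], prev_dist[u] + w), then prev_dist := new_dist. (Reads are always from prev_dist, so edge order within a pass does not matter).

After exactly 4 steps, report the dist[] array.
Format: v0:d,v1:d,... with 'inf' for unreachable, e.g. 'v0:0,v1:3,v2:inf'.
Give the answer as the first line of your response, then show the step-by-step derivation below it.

v0:9,v1:inf,v2:inf,v3:0,v4:inf,v5:20,v6:25,v7:13,v8:inf

step 1: dist = v0:9,v1:inf,v2:inf,v3:0,v4:inf,v5:inf,v6:inf,v7:inf,v8:inf
step 2: dist = v0:9,v1:inf,v2:inf,v3:0,v4:inf,v5:20,v6:inf,v7:13,v8:inf
step 3: dist = v0:9,v1:inf,v2:inf,v3:0,v4:inf,v5:20,v6:25,v7:13,v8:inf
step 4: dist = v0:9,v1:inf,v2:inf,v3:0,v4:inf,v5:20,v6:25,v7:13,v8:inf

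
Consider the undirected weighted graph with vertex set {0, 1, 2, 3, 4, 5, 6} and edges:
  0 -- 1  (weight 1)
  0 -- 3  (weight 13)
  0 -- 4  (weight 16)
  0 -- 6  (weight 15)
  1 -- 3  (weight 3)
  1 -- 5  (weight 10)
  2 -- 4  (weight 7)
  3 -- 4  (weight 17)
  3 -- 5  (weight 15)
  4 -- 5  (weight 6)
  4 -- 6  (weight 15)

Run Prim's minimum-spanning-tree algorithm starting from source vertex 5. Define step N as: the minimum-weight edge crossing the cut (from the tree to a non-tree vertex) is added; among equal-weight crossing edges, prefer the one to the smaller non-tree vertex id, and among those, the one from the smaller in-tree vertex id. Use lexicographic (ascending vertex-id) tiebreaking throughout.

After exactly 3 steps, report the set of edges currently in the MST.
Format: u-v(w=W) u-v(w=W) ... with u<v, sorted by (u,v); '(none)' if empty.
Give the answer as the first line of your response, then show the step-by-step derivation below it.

1-5(w=10) 2-4(w=7) 4-5(w=6)

step 1: add edge 4-5 (w=6); MST = {4-5(w=6)}
step 2: add edge 2-4 (w=7); MST = {2-4(w=7) 4-5(w=6)}
step 3: add edge 1-5 (w=10); MST = {1-5(w=10) 2-4(w=7) 4-5(w=6)}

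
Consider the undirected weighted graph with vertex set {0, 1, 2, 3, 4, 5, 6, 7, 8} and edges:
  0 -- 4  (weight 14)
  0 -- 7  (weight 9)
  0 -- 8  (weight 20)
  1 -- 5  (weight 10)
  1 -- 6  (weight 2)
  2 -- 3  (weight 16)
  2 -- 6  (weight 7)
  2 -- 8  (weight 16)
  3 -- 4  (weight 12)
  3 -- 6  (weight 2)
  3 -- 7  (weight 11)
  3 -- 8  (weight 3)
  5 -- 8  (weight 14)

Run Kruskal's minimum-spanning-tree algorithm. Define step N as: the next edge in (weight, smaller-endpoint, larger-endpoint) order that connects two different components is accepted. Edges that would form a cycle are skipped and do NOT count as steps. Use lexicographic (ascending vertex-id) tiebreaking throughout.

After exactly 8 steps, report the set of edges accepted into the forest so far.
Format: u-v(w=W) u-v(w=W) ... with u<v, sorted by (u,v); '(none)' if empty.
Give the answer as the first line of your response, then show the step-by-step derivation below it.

0-7(w=9) 1-5(w=10) 1-6(w=2) 2-6(w=7) 3-4(w=12) 3-6(w=2) 3-7(w=11) 3-8(w=3)

step 1: add edge 1-6 (w=2); MST = {1-6(w=2)}
step 2: add edge 3-6 (w=2); MST = {1-6(w=2) 3-6(w=2)}
step 3: add edge 3-8 (w=3); MST = {1-6(w=2) 3-6(w=2) 3-8(w=3)}
step 4: add edge 2-6 (w=7); MST = {1-6(w=2) 2-6(w=7) 3-6(w=2) 3-8(w=3)}
step 5: add edge 0-7 (w=9); MST = {0-7(w=9) 1-6(w=2) 2-6(w=7) 3-6(w=2) 3-8(w=3)}
step 6: add edge 1-5 (w=10); MST = {0-7(w=9) 1-5(w=10) 1-6(w=2) 2-6(w=7) 3-6(w=2) 3-8(w=3)}
step 7: add edge 3-7 (w=11); MST = {0-7(w=9) 1-5(w=10) 1-6(w=2) 2-6(w=7) 3-6(w=2) 3-7(w=11) 3-8(w=3)}
step 8: add edge 3-4 (w=12); MST = {0-7(w=9) 1-5(w=10) 1-6(w=2) 2-6(w=7) 3-4(w=12) 3-6(w=2) 3-7(w=11) 3-8(w=3)}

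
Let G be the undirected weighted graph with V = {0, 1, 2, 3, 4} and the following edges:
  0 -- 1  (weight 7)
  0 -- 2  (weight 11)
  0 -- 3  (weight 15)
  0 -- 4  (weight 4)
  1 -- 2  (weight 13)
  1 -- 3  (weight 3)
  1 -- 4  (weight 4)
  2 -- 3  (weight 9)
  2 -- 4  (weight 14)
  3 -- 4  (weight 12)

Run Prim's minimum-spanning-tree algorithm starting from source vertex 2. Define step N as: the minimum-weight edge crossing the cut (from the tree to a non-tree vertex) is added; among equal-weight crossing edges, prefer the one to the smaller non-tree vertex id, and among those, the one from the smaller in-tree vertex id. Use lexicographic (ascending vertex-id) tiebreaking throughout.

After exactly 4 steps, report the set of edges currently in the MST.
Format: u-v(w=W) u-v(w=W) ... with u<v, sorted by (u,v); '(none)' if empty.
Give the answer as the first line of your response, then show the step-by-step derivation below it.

0-4(w=4) 1-3(w=3) 1-4(w=4) 2-3(w=9)

step 1: add edge 2-3 (w=9); MST = {2-3(w=9)}
step 2: add edge 1-3 (w=3); MST = {1-3(w=3) 2-3(w=9)}
step 3: add edge 1-4 (w=4); MST = {1-3(w=3) 1-4(w=4) 2-3(w=9)}
step 4: add edge 0-4 (w=4); MST = {0-4(w=4) 1-3(w=3) 1-4(w=4) 2-3(w=9)}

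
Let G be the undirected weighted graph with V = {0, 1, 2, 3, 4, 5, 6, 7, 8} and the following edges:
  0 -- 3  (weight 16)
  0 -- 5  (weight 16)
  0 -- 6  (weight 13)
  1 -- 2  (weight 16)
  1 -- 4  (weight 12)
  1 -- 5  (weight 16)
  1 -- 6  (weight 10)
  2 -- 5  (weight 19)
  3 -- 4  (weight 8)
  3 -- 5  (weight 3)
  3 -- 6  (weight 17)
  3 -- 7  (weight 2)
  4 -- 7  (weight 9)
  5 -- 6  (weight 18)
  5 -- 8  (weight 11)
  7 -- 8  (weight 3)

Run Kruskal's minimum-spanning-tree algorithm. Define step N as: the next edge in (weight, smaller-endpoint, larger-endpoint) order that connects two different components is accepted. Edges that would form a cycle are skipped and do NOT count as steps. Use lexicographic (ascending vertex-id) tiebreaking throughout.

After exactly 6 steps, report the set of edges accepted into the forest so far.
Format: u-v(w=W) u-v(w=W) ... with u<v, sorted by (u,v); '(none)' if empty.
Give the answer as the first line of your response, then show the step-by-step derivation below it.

1-4(w=12) 1-6(w=10) 3-4(w=8) 3-5(w=3) 3-7(w=2) 7-8(w=3)

step 1: add edge 3-7 (w=2); MST = {3-7(w=2)}
step 2: add edge 3-5 (w=3); MST = {3-5(w=3) 3-7(w=2)}
step 3: add edge 7-8 (w=3); MST = {3-5(w=3) 3-7(w=2) 7-8(w=3)}
step 4: add edge 3-4 (w=8); MST = {3-4(w=8) 3-5(w=3) 3-7(w=2) 7-8(w=3)}
step 5: add edge 1-6 (w=10); MST = {1-6(w=10) 3-4(w=8) 3-5(w=3) 3-7(w=2) 7-8(w=3)}
step 6: add edge 1-4 (w=12); MST = {1-4(w=12) 1-6(w=10) 3-4(w=8) 3-5(w=3) 3-7(w=2) 7-8(w=3)}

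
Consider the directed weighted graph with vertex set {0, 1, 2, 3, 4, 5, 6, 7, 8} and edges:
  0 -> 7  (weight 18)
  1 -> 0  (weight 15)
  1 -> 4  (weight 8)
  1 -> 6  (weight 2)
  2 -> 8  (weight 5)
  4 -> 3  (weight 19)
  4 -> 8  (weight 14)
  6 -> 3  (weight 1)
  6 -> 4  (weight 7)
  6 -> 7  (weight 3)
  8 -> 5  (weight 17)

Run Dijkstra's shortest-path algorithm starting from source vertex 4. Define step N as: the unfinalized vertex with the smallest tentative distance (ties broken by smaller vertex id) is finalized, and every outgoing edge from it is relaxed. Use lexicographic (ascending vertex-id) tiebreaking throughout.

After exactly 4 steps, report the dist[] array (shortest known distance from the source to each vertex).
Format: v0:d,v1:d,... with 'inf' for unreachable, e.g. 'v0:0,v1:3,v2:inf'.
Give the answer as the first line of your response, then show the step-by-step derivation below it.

v0:inf,v1:inf,v2:inf,v3:19,v4:0,v5:31,v6:inf,v7:inf,v8:14

step 1: dist = v0:inf,v1:inf,v2:inf,v3:19,v4:0,v5:inf,v6:inf,v7:inf,v8:14
step 2: dist = v0:inf,v1:inf,v2:inf,v3:19,v4:0,v5:31,v6:inf,v7:inf,v8:14
step 3: dist = v0:inf,v1:inf,v2:inf,v3:19,v4:0,v5:31,v6:inf,v7:inf,v8:14
step 4: dist = v0:inf,v1:inf,v2:inf,v3:19,v4:0,v5:31,v6:inf,v7:inf,v8:14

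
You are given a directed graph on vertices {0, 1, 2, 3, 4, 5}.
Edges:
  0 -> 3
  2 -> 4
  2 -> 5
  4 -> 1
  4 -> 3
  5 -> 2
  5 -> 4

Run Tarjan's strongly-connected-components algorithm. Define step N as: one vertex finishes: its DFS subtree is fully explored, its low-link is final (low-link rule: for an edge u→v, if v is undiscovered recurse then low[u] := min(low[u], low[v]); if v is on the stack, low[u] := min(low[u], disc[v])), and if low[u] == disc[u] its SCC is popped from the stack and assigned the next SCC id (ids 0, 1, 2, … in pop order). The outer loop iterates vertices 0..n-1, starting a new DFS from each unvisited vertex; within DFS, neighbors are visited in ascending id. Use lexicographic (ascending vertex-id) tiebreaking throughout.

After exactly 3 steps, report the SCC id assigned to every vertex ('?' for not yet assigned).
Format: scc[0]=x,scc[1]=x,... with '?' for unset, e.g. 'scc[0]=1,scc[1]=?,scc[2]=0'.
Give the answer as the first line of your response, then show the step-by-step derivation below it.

scc[0]=1,scc[1]=2,scc[2]=?,scc[3]=0,scc[4]=?,scc[5]=?

step 1: low=(low[0]=0,low[1]=?,low[2]=?,low[3]=1,low[4]=?,low[5]=?); scc=(scc[0]=?,scc[1]=?,scc[2]=?,scc[3]=0,scc[4]=?,scc[5]=?)
step 2: low=(low[0]=0,low[1]=?,low[2]=?,low[3]=1,low[4]=?,low[5]=?); scc=(scc[0]=1,scc[1]=?,scc[2]=?,scc[3]=0,scc[4]=?,scc[5]=?)
step 3: low=(low[0]=0,low[1]=2,low[2]=?,low[3]=1,low[4]=?,low[5]=?); scc=(scc[0]=1,scc[1]=2,scc[2]=?,scc[3]=0,scc[4]=?,scc[5]=?)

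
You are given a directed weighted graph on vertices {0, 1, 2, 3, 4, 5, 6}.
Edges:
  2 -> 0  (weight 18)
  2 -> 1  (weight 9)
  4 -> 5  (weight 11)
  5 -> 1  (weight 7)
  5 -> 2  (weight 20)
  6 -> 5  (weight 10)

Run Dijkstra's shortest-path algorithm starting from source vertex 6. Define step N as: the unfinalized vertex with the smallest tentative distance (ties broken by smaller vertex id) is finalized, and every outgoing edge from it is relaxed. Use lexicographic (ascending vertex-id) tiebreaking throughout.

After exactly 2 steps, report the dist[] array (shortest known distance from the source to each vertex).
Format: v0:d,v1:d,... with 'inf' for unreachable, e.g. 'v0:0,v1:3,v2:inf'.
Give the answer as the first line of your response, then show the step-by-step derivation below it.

v0:inf,v1:17,v2:30,v3:inf,v4:inf,v5:10,v6:0

step 1: dist = v0:inf,v1:inf,v2:inf,v3:inf,v4:inf,v5:10,v6:0
step 2: dist = v0:inf,v1:17,v2:30,v3:inf,v4:inf,v5:10,v6:0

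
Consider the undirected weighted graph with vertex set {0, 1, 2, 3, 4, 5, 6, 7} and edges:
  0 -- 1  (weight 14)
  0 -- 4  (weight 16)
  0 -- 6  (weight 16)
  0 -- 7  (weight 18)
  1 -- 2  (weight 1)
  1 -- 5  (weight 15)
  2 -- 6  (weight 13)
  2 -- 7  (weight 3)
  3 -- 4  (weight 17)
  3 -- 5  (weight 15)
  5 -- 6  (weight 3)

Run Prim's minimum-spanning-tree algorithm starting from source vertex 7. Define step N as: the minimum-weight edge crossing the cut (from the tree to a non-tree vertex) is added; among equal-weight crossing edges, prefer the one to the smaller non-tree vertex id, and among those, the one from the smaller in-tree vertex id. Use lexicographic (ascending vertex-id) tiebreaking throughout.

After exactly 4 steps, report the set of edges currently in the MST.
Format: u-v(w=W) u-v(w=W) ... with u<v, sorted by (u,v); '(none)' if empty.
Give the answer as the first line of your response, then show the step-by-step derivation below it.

1-2(w=1) 2-6(w=13) 2-7(w=3) 5-6(w=3)

step 1: add edge 2-7 (w=3); MST = {2-7(w=3)}
step 2: add edge 1-2 (w=1); MST = {1-2(w=1) 2-7(w=3)}
step 3: add edge 2-6 (w=13); MST = {1-2(w=1) 2-6(w=13) 2-7(w=3)}
step 4: add edge 5-6 (w=3); MST = {1-2(w=1) 2-6(w=13) 2-7(w=3) 5-6(w=3)}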